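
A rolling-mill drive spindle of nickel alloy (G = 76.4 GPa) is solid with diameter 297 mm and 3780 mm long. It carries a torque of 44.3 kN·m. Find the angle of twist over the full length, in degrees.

0.164°

J = πd⁴/32 = π(0.297)⁴/32 = 7.639×10^-4 m⁴.
θ = T·L/(G·J) = 44300 × 3.78 / (76.4×10⁹ × 7.639×10^-4) = 2.869×10^-3 rad.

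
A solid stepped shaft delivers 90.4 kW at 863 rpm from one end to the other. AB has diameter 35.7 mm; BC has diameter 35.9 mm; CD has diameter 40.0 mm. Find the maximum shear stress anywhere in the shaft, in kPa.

112000 kPa

ω = 2π·863/60 = 90.37 rad/s, so T = P/ω = 90.4×10³ / 90.37 = 1000 N·m.
Under the same torque, τ_max = 16T/(πd³) is largest where d is smallest — segment AB (d = 35.7 mm).
τ_max = 16·1000/(π·(0.0357)³) = 1.120×10^8 Pa.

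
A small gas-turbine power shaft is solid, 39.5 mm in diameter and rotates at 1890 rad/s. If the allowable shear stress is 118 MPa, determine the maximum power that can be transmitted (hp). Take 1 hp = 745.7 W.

3620 hp

J = πd⁴/32 = π(0.0395)⁴/32 = 2.390×10^-7 m⁴.
T_max = τ_allow·J/r = 1.18×10^8 × 2.390×10^-7 / 0.0198 = 1428 N·m.
ω = 1890 rad/s, so P_max = T_max·ω = 2.699×10^6 W.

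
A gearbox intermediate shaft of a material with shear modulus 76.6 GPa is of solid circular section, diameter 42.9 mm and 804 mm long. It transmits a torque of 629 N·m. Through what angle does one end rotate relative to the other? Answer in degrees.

1.14°

J = πd⁴/32 = π(0.0429)⁴/32 = 3.325×10^-7 m⁴.
θ = T·L/(G·J) = 629.0 × 0.804 / (76.6×10⁹ × 3.325×10^-7) = 0.01985 rad.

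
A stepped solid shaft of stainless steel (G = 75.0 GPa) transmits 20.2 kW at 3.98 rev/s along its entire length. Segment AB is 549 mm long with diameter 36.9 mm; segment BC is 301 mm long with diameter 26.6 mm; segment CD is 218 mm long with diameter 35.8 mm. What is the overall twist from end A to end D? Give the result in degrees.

ω = 2π·3.98 = 25.01 rad/s, so T = P/ω = 20.2×10³ / 25.01 = 807.8 N·m.
J_AB = π(0.0369)⁴/32 = 1.82×10^-7 m⁴; J_BC = π(0.0266)⁴/32 = 4.92×10^-8 m⁴; J_CD = π(0.0358)⁴/32 = 1.61×10^-7 m⁴.
θ = (T/G)·Σ L_i/J_i = (807.8/75.0×10⁹)·(0.549/1.82×10^-7 + 0.301/4.92×10^-8 + 0.218/1.61×10^-7) = 0.1130 rad.

6.47°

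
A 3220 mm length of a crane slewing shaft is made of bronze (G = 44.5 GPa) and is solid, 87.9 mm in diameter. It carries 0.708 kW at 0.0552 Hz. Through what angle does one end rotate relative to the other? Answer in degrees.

ω = 2π·0.0552 = 0.3468 rad/s, so T = P/ω = 0.708×10³ / 0.3468 = 2041 N·m.
J = πd⁴/32 = π(0.0879)⁴/32 = 5.861×10^-6 m⁴.
θ = T·L/(G·J) = 2041 × 3.22 / (44.5×10⁹ × 5.861×10^-6) = 0.02520 rad.

1.44°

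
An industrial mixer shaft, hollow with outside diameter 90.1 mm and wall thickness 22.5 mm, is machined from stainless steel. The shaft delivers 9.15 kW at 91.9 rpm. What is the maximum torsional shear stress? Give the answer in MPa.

ω = 2π·91.9/60 = 9.624 rad/s, so T = P/ω = 9.15×10³ / 9.624 = 950.8 N·m.
J = π(d_o⁴ − d_i⁴)/32 = π(0.0901⁴ − 0.0451⁴)/32 = 6.064×10^-6 m⁴.
τ_max = T·r/J = 950.8 × 0.0450 / 6.064×10^-6 = 7.064×10^6 Pa.

7.06 MPa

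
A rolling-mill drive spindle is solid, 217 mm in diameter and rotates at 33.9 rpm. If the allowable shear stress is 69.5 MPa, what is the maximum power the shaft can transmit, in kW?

J = πd⁴/32 = π(0.217)⁴/32 = 2.177×10^-4 m⁴.
T_max = τ_allow·J/r = 6.95×10^7 × 2.177×10^-4 / 0.108 = 139400 N·m.
ω = 2π·33.9/60 = 3.550 rad/s, so P_max = T_max·ω = 4.950×10^5 W.

495 kW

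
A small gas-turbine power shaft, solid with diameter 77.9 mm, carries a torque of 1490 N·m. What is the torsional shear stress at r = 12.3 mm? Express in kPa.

5070 kPa

J = πd⁴/32 = π(0.0779)⁴/32 = 3.615×10^-6 m⁴.
Shear stress varies linearly with radius: τ = T·r/J = 1490 × 0.0123 / 3.615×10^-6 = 5.069×10^6 Pa.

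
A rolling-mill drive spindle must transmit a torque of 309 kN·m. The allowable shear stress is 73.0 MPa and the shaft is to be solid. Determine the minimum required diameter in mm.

For a solid shaft τ_max = 16T/(πd³), so d = (16T/(π τ_allow))^(1/3) = (16·309000/(π·7.30×10^7))^(1/3) = 0.2783 m.

278 mm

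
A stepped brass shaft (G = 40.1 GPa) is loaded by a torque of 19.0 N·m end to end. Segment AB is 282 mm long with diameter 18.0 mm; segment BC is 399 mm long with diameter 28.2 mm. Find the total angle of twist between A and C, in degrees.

J_AB = π(0.0180)⁴/32 = 1.03×10^-8 m⁴; J_BC = π(0.0282)⁴/32 = 6.21×10^-8 m⁴.
θ = (T/G)·Σ L_i/J_i = (19.00/40.1×10⁹)·(0.282/1.03×10^-8 + 0.399/6.21×10^-8) = 0.01601 rad.

0.917°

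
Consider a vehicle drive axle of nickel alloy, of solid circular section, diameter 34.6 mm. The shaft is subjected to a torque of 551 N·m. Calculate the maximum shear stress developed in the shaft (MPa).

J = πd⁴/32 = π(0.0346)⁴/32 = 1.407×10^-7 m⁴.
τ_max = T·r/J = 551.0 × 0.0173 / 1.407×10^-7 = 6.775×10^7 Pa.

67.7 MPa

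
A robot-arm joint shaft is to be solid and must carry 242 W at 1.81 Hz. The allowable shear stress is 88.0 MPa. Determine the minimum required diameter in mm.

ω = 2π·1.81 = 11.37 rad/s, so T = P/ω = 242 / 11.37 = 21.28 N·m.
For a solid shaft τ_max = 16T/(πd³), so d = (16T/(π τ_allow))^(1/3) = (16·21.28/(π·8.80×10^7))^(1/3) = 0.01072 m.

10.7 mm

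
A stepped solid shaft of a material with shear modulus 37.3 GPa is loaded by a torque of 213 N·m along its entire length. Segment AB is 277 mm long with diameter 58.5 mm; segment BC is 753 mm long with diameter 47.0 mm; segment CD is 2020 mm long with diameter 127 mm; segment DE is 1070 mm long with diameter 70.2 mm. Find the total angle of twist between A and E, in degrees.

0.766°

J_AB = π(0.0585)⁴/32 = 1.15×10^-6 m⁴; J_BC = π(0.0470)⁴/32 = 4.79×10^-7 m⁴; J_CD = π(0.127)⁴/32 = 2.55×10^-5 m⁴; J_DE = π(0.0702)⁴/32 = 2.38×10^-6 m⁴.
θ = (T/G)·Σ L_i/J_i = (213.0/37.3×10⁹)·(0.277/1.15×10^-6 + 0.753/4.79×10^-7 + 2.02/2.55×10^-5 + 1.07/2.38×10^-6) = 0.01337 rad.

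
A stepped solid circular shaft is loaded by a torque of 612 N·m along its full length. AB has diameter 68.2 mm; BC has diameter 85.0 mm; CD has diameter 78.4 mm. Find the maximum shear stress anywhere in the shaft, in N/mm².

9.83 N/mm²

Under the same torque, τ_max = 16T/(πd³) is largest where d is smallest — segment AB (d = 68.2 mm).
τ_max = 16·612.0/(π·(0.0682)³) = 9.826×10^6 Pa.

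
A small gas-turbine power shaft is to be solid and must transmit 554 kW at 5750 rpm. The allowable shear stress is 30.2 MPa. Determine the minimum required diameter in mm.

53.7 mm

ω = 2π·5750/60 = 602.1 rad/s, so T = P/ω = 554×10³ / 602.1 = 920.1 N·m.
For a solid shaft τ_max = 16T/(πd³), so d = (16T/(π τ_allow))^(1/3) = (16·920.1/(π·3.02×10^7))^(1/3) = 0.05374 m.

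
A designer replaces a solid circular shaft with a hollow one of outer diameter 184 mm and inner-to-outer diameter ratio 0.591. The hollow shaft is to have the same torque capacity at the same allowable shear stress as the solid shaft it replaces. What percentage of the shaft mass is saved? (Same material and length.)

29.0 %

Equal τ_max and T ⇒ the solid shaft needs d_s³ = d_o³(1−k⁴), so d_s = 184·(1−0.591⁴)^(1/3) = 176.2 mm.
Area ratio A_h/A_s = d_o²(1−k²)/d_s² = (1−k²)/(1−k⁴)^(2/3) = 0.7097.
Mass saving = 1 − 0.7097 = 29.0 %.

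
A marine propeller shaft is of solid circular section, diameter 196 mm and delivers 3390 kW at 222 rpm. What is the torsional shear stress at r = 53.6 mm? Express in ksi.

7.82 ksi

ω = 2π·222/60 = 23.25 rad/s, so T = P/ω = 3390×10³ / 23.25 = 145800 N·m.
J = πd⁴/32 = π(0.196)⁴/32 = 1.449×10^-4 m⁴.
Shear stress varies linearly with radius: τ = T·r/J = 145800 × 0.0536 / 1.449×10^-4 = 5.395×10^7 Pa.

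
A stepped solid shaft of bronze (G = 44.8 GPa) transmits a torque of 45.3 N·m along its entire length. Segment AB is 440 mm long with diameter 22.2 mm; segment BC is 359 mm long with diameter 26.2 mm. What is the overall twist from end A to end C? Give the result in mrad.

26.5 mrad

J_AB = π(0.0222)⁴/32 = 2.38×10^-8 m⁴; J_BC = π(0.0262)⁴/32 = 4.63×10^-8 m⁴.
θ = (T/G)·Σ L_i/J_i = (45.30/44.8×10⁹)·(0.440/2.38×10^-8 + 0.359/4.63×10^-8) = 0.02650 rad.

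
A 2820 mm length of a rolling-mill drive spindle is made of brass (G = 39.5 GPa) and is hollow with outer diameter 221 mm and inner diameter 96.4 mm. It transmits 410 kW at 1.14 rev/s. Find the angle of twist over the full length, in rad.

0.0181 rad

ω = 2π·1.14 = 7.163 rad/s, so T = P/ω = 410×10³ / 7.163 = 57240 N·m.
J = π(d_o⁴ − d_i⁴)/32 = π(0.221⁴ − 0.0964⁴)/32 = 2.257×10^-4 m⁴.
θ = T·L/(G·J) = 57240 × 2.82 / (39.5×10⁹ × 2.257×10^-4) = 0.01810 rad.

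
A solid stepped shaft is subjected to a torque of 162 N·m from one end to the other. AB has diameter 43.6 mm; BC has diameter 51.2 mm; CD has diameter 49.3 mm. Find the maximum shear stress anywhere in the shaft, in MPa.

Under the same torque, τ_max = 16T/(πd³) is largest where d is smallest — segment AB (d = 43.6 mm).
τ_max = 16·162.0/(π·(0.0436)³) = 9.955×10^6 Pa.

9.95 MPa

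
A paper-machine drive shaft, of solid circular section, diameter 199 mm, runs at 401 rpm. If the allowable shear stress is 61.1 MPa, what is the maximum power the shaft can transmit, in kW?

3970 kW

J = πd⁴/32 = π(0.199)⁴/32 = 1.540×10^-4 m⁴.
T_max = τ_allow·J/r = 6.11×10^7 × 1.540×10^-4 / 0.0995 = 94540 N·m.
ω = 2π·401/60 = 41.99 rad/s, so P_max = T_max·ω = 3.970×10^6 W.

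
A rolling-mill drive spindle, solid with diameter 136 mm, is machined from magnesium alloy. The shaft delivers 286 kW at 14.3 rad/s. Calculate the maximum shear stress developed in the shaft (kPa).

40500 kPa

ω = 14.3 rad/s, so T = P/ω = 286×10³ / 14.30 = 20000 N·m.
J = πd⁴/32 = π(0.136)⁴/32 = 3.359×10^-5 m⁴.
τ_max = T·r/J = 20000 × 0.0680 / 3.359×10^-5 = 4.049×10^7 Pa.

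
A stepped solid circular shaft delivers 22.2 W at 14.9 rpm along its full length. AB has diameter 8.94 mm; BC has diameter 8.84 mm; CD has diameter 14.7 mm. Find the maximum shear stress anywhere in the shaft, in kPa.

105000 kPa

ω = 2π·14.9/60 = 1.560 rad/s, so T = P/ω = 22.2 / 1.560 = 14.23 N·m.
Under the same torque, τ_max = 16T/(πd³) is largest where d is smallest — segment BC (d = 8.84 mm).
τ_max = 16·14.23/(π·(0.00884)³) = 1.049×10^8 Pa.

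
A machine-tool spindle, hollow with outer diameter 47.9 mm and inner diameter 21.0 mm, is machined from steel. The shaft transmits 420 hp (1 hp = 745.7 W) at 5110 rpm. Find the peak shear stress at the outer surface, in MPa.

ω = 2π·5110/60 = 535.1 rad/s, so T = P/ω = 420×745.7 / 535.1 = 585.3 N·m.
J = π(d_o⁴ − d_i⁴)/32 = π(0.0479⁴ − 0.0210⁴)/32 = 4.977×10^-7 m⁴.
τ_max = T·r/J = 585.3 × 0.0239 / 4.977×10^-7 = 2.816×10^7 Pa.

28.2 MPa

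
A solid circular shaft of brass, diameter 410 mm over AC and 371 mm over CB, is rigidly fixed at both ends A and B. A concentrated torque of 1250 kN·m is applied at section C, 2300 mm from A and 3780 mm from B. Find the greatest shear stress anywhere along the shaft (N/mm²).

Compatibility: T_A·a/J_AC = T_B·b/J_CB with T_A + T_B = T₀.
J_AC = 2.77×10^-3 m⁴, J_CB = 1.86×10^-3 m⁴, so T_A = T₀·(J_AC/a)/((J_AC/a)+(J_CB/b)) = 887800 N·m, T_B = 362200 N·m.
τ in each portion: τ_AC = 6.56×10^7 Pa, τ_CB = 3.61×10^7 Pa; maximum is in AC.
τ_max = T_AC·r/J = 887800·0.205/2.77×10^-3 = 6.561×10^7 Pa.

65.6 N/mm²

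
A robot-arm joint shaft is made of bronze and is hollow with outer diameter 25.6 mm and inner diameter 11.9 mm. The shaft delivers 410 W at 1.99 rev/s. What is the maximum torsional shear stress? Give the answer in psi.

1510 psi

ω = 2π·1.99 = 12.50 rad/s, so T = P/ω = 410 / 12.50 = 32.79 N·m.
J = π(d_o⁴ − d_i⁴)/32 = π(0.0256⁴ − 0.0119⁴)/32 = 4.020×10^-8 m⁴.
τ_max = T·r/J = 32.79 × 0.0128 / 4.020×10^-8 = 1.044×10^7 Pa.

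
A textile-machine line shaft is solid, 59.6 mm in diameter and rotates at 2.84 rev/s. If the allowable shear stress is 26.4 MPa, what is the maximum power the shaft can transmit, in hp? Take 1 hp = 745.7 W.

26.3 hp

J = πd⁴/32 = π(0.0596)⁴/32 = 1.239×10^-6 m⁴.
T_max = τ_allow·J/r = 2.64×10^7 × 1.239×10^-6 / 0.0298 = 1097 N·m.
ω = 2π·2.84 = 17.84 rad/s, so P_max = T_max·ω = 1.958×10^4 W.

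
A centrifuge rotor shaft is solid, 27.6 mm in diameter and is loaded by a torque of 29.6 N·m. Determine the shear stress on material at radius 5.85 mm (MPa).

3.04 MPa

J = πd⁴/32 = π(0.0276)⁴/32 = 5.697×10^-8 m⁴.
Shear stress varies linearly with radius: τ = T·r/J = 29.60 × 0.00585 / 5.697×10^-8 = 3.040×10^6 Pa.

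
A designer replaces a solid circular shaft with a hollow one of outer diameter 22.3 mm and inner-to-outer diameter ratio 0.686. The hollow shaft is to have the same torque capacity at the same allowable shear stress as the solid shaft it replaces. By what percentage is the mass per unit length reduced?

Equal τ_max and T ⇒ the solid shaft needs d_s³ = d_o³(1−k⁴), so d_s = 22.3·(1−0.686⁴)^(1/3) = 20.51 mm.
Area ratio A_h/A_s = d_o²(1−k²)/d_s² = (1−k²)/(1−k⁴)^(2/3) = 0.6256.
Mass saving = 1 − 0.6256 = 37.4 %.

37.4 %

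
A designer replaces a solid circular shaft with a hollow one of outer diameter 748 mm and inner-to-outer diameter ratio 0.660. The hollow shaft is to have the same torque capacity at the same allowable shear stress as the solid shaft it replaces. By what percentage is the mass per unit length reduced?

35.1 %

Equal τ_max and T ⇒ the solid shaft needs d_s³ = d_o³(1−k⁴), so d_s = 748·(1−0.660⁴)^(1/3) = 697.3 mm.
Area ratio A_h/A_s = d_o²(1−k²)/d_s² = (1−k²)/(1−k⁴)^(2/3) = 0.6494.
Mass saving = 1 − 0.6494 = 35.1 %.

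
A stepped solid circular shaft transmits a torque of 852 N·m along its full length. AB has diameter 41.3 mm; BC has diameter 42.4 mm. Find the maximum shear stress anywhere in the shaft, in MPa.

Under the same torque, τ_max = 16T/(πd³) is largest where d is smallest — segment AB (d = 41.3 mm).
τ_max = 16·852.0/(π·(0.0413)³) = 6.160×10^7 Pa.

61.6 MPa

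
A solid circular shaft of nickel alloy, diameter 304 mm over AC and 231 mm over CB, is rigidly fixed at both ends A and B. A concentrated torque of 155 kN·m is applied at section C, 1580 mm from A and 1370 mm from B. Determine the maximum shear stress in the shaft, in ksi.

2.94 ksi

Compatibility: T_A·a/J_AC = T_B·b/J_CB with T_A + T_B = T₀.
J_AC = 8.38×10^-4 m⁴, J_CB = 2.80×10^-4 m⁴, so T_A = T₀·(J_AC/a)/((J_AC/a)+(J_CB/b)) = 112000 N·m, T_B = 43050 N·m.
τ in each portion: τ_AC = 2.03×10^7 Pa, τ_CB = 1.78×10^7 Pa; maximum is in AC.
τ_max = T_AC·r/J = 112000·0.152/8.38×10^-4 = 2.030×10^7 Pa.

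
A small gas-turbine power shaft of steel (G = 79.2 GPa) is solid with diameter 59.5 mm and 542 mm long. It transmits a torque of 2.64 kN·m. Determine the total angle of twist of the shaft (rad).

J = πd⁴/32 = π(0.0595)⁴/32 = 1.230×10^-6 m⁴.
θ = T·L/(G·J) = 2640 × 0.542 / (79.2×10⁹ × 1.230×10^-6) = 0.01468 rad.

0.0147 rad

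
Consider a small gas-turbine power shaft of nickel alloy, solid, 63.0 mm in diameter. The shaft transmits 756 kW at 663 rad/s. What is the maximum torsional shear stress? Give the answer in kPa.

23200 kPa

ω = 663 rad/s, so T = P/ω = 756×10³ / 663.0 = 1140 N·m.
J = πd⁴/32 = π(0.0630)⁴/32 = 1.547×10^-6 m⁴.
τ_max = T·r/J = 1140 × 0.0315 / 1.547×10^-6 = 2.323×10^7 Pa.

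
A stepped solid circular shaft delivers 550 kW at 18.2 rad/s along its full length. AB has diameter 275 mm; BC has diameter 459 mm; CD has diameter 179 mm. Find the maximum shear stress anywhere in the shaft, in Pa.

2.68e7 Pa

ω = 18.2 rad/s, so T = P/ω = 550×10³ / 18.20 = 30220 N·m.
Under the same torque, τ_max = 16T/(πd³) is largest where d is smallest — segment CD (d = 179 mm).
τ_max = 16·30220/(π·(0.179)³) = 2.684×10^7 Pa.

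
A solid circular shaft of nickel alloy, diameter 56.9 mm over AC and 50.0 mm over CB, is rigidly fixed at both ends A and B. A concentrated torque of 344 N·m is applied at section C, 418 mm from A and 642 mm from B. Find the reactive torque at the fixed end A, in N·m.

248 N·m

Compatibility: T_A·a/J_AC = T_B·b/J_CB with T_A + T_B = T₀.
J_AC = 1.03×10^-6 m⁴, J_CB = 6.14×10^-7 m⁴, so T_A = T₀·(J_AC/a)/((J_AC/a)+(J_CB/b)) = 247.8 N·m, T_B = 96.20 N·m.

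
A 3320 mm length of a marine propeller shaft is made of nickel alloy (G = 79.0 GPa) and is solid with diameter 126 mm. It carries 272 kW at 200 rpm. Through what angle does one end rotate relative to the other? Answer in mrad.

22.1 mrad

ω = 2π·200/60 = 20.94 rad/s, so T = P/ω = 272×10³ / 20.94 = 12990 N·m.
J = πd⁴/32 = π(0.126)⁴/32 = 2.474×10^-5 m⁴.
θ = T·L/(G·J) = 12990 × 3.32 / (79.0×10⁹ × 2.474×10^-5) = 0.02206 rad.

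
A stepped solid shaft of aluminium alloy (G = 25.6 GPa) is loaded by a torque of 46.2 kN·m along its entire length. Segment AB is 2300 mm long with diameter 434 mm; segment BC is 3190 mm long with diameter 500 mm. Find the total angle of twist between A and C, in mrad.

J_AB = π(0.434)⁴/32 = 3.48×10^-3 m⁴; J_BC = π(0.500)⁴/32 = 6.14×10^-3 m⁴.
θ = (T/G)·Σ L_i/J_i = (46200/25.6×10⁹)·(2.30/3.48×10^-3 + 3.19/6.14×10^-3) = 2.130×10^-3 rad.

2.13 mrad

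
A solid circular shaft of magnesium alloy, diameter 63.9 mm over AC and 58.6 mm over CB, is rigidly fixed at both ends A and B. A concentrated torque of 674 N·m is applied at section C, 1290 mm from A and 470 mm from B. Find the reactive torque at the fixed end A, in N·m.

229 N·m

Compatibility: T_A·a/J_AC = T_B·b/J_CB with T_A + T_B = T₀.
J_AC = 1.64×10^-6 m⁴, J_CB = 1.16×10^-6 m⁴, so T_A = T₀·(J_AC/a)/((J_AC/a)+(J_CB/b)) = 229.2 N·m, T_B = 444.8 N·m.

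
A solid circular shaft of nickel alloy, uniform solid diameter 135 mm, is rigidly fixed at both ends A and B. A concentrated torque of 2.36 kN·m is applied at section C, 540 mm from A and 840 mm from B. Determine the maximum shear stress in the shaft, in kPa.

2970 kPa

With uniform GJ and both ends fixed, compatibility θ_AC = θ_CB gives T_A·a = T_B·b, together with T_A + T_B = T₀.
T_A = T₀·b/(a+b) = 2360·840/1380 = 1437 N·m; T_B = 923.5 N·m.
τ in each portion: τ_AC = 2.97×10^6 Pa, τ_CB = 1.91×10^6 Pa; maximum is in AC.
τ_max = T_AC·r/J = 1437·0.0675/3.26×10^-5 = 2.974×10^6 Pa.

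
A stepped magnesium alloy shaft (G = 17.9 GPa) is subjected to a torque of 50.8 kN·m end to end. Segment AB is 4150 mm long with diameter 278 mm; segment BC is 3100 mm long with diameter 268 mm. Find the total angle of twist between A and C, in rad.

J_AB = π(0.278)⁴/32 = 5.86×10^-4 m⁴; J_BC = π(0.268)⁴/32 = 5.06×10^-4 m⁴.
θ = (T/G)·Σ L_i/J_i = (50800/17.9×10⁹)·(4.15/5.86×10^-4 + 3.10/5.06×10^-4) = 0.03746 rad.

0.0375 rad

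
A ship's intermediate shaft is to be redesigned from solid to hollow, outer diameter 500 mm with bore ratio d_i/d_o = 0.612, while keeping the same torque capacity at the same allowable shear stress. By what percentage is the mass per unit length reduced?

Equal τ_max and T ⇒ the solid shaft needs d_s³ = d_o³(1−k⁴), so d_s = 500·(1−0.612⁴)^(1/3) = 475.4 mm.
Area ratio A_h/A_s = d_o²(1−k²)/d_s² = (1−k²)/(1−k⁴)^(2/3) = 0.6918.
Mass saving = 1 − 0.6918 = 30.8 %.

30.8 %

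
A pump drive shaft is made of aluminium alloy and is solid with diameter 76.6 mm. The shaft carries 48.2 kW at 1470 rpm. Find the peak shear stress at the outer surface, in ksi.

0.515 ksi

ω = 2π·1470/60 = 153.9 rad/s, so T = P/ω = 48.2×10³ / 153.9 = 313.1 N·m.
J = πd⁴/32 = π(0.0766)⁴/32 = 3.380×10^-6 m⁴.
τ_max = T·r/J = 313.1 × 0.0383 / 3.380×10^-6 = 3.548×10^6 Pa.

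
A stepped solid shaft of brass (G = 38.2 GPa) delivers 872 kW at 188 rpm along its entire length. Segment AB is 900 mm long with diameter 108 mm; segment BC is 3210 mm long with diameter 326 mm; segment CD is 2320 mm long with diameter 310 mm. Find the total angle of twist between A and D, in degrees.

ω = 2π·188/60 = 19.69 rad/s, so T = P/ω = 872×10³ / 19.69 = 44290 N·m.
J_AB = π(0.108)⁴/32 = 1.34×10^-5 m⁴; J_BC = π(0.326)⁴/32 = 1.11×10^-3 m⁴; J_CD = π(0.310)⁴/32 = 9.07×10^-4 m⁴.
θ = (T/G)·Σ L_i/J_i = (44290/38.2×10⁹)·(0.900/1.34×10^-5 + 3.21/1.11×10^-3 + 2.32/9.07×10^-4) = 0.08445 rad.

4.84°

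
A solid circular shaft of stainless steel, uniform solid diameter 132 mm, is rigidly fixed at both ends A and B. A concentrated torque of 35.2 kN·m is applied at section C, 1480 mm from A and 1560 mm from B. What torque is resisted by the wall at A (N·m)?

With uniform GJ and both ends fixed, compatibility θ_AC = θ_CB gives T_A·a = T_B·b, together with T_A + T_B = T₀.
T_A = T₀·b/(a+b) = 35200·1560/3040 = 18060 N·m; T_B = 17140 N·m.

18100 N·m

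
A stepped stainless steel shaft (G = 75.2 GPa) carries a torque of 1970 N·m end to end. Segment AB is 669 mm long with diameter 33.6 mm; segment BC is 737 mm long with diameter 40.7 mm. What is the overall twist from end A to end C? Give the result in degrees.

12.1°

J_AB = π(0.0336)⁴/32 = 1.25×10^-7 m⁴; J_BC = π(0.0407)⁴/32 = 2.69×10^-7 m⁴.
θ = (T/G)·Σ L_i/J_i = (1970/75.2×10⁹)·(0.669/1.25×10^-7 + 0.737/2.69×10^-7) = 0.2117 rad.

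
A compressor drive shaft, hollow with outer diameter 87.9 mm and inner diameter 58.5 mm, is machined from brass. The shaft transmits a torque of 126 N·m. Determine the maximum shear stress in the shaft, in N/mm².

J = π(d_o⁴ − d_i⁴)/32 = π(0.0879⁴ − 0.0585⁴)/32 = 4.711×10^-6 m⁴.
τ_max = T·r/J = 126.0 × 0.0440 / 4.711×10^-6 = 1.175×10^6 Pa.

1.18 N/mm²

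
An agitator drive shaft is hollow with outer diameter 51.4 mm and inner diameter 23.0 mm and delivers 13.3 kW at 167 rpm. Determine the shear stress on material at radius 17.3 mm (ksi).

ω = 2π·167/60 = 17.49 rad/s, so T = P/ω = 13.3×10³ / 17.49 = 760.5 N·m.
J = π(d_o⁴ − d_i⁴)/32 = π(0.0514⁴ − 0.0230⁴)/32 = 6.578×10^-7 m⁴.
Shear stress varies linearly with radius: τ = T·r/J = 760.5 × 0.0173 / 6.578×10^-7 = 2.000×10^7 Pa.

2.90 ksi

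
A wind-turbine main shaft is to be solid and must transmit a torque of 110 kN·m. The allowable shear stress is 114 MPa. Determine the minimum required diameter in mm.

For a solid shaft τ_max = 16T/(πd³), so d = (16T/(π τ_allow))^(1/3) = (16·110000/(π·1.14×10^8))^(1/3) = 0.1700 m.

170 mm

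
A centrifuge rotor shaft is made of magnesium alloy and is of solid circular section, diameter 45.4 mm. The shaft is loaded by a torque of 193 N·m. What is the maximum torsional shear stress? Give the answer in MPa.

10.5 MPa

J = πd⁴/32 = π(0.0454)⁴/32 = 4.171×10^-7 m⁴.
τ_max = T·r/J = 193.0 × 0.0227 / 4.171×10^-7 = 1.050×10^7 Pa.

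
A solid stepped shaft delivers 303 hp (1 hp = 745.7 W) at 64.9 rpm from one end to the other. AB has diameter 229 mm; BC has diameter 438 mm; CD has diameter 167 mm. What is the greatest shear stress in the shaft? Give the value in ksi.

5.27 ksi

ω = 2π·64.9/60 = 6.796 rad/s, so T = P/ω = 303×745.7 / 6.796 = 33250 N·m.
Under the same torque, τ_max = 16T/(πd³) is largest where d is smallest — segment CD (d = 167 mm).
τ_max = 16·33250/(π·(0.167)³) = 3.635×10^7 Pa.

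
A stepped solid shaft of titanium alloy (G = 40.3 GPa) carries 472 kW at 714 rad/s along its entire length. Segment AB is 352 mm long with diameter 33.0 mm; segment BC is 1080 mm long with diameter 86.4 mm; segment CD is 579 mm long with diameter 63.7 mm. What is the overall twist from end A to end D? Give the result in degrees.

ω = 714 rad/s, so T = P/ω = 472×10³ / 714.0 = 661.1 N·m.
J_AB = π(0.0330)⁴/32 = 1.16×10^-7 m⁴; J_BC = π(0.0864)⁴/32 = 5.47×10^-6 m⁴; J_CD = π(0.0637)⁴/32 = 1.62×10^-6 m⁴.
θ = (T/G)·Σ L_i/J_i = (661.1/40.3×10⁹)·(0.352/1.16×10^-7 + 1.08/5.47×10^-6 + 0.579/1.62×10^-6) = 0.05871 rad.

3.36°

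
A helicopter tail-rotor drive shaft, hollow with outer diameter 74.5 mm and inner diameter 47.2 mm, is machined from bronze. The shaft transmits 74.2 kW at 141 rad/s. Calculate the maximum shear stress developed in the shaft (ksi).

ω = 141 rad/s, so T = P/ω = 74.2×10³ / 141.0 = 526.2 N·m.
J = π(d_o⁴ − d_i⁴)/32 = π(0.0745⁴ − 0.0472⁴)/32 = 2.537×10^-6 m⁴.
τ_max = T·r/J = 526.2 × 0.0372 / 2.537×10^-6 = 7.727×10^6 Pa.

1.12 ksi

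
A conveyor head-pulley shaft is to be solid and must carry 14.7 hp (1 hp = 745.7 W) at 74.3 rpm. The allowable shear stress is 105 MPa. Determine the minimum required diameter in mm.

40.9 mm

ω = 2π·74.3/60 = 7.781 rad/s, so T = P/ω = 14.7×745.7 / 7.781 = 1409 N·m.
For a solid shaft τ_max = 16T/(πd³), so d = (16T/(π τ_allow))^(1/3) = (16·1409/(π·1.05×10^8))^(1/3) = 0.04088 m.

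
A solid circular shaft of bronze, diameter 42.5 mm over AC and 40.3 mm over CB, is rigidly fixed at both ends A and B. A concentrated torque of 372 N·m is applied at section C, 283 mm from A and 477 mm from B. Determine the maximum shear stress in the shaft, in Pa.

1.67e7 Pa

Compatibility: T_A·a/J_AC = T_B·b/J_CB with T_A + T_B = T₀.
J_AC = 3.20×10^-7 m⁴, J_CB = 2.59×10^-7 m⁴, so T_A = T₀·(J_AC/a)/((J_AC/a)+(J_CB/b)) = 251.4 N·m, T_B = 120.6 N·m.
τ in each portion: τ_AC = 1.67×10^7 Pa, τ_CB = 9.38×10^6 Pa; maximum is in AC.
τ_max = T_AC·r/J = 251.4·0.0213/3.20×10^-7 = 1.668×10^7 Pa.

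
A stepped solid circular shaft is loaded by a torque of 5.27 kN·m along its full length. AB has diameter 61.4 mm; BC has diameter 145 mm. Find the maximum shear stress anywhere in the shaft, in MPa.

Under the same torque, τ_max = 16T/(πd³) is largest where d is smallest — segment AB (d = 61.4 mm).
τ_max = 16·5270/(π·(0.0614)³) = 1.160×10^8 Pa.

116 MPa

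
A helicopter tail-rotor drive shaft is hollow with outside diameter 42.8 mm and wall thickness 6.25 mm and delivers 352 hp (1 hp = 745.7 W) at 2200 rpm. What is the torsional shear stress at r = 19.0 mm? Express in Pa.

ω = 2π·2200/60 = 230.4 rad/s, so T = P/ω = 352×745.7 / 230.4 = 1139 N·m.
J = π(d_o⁴ − d_i⁴)/32 = π(0.0428⁴ − 0.0303⁴)/32 = 2.467×10^-7 m⁴.
Shear stress varies linearly with radius: τ = T·r/J = 1139 × 0.0190 / 2.467×10^-7 = 8.775×10^7 Pa.

8.78e7 Pa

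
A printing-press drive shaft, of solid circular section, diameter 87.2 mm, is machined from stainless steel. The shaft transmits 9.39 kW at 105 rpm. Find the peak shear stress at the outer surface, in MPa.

ω = 2π·105/60 = 11.00 rad/s, so T = P/ω = 9.39×10³ / 11.00 = 854.0 N·m.
J = πd⁴/32 = π(0.0872)⁴/32 = 5.676×10^-6 m⁴.
τ_max = T·r/J = 854.0 × 0.0436 / 5.676×10^-6 = 6.559×10^6 Pa.

6.56 MPa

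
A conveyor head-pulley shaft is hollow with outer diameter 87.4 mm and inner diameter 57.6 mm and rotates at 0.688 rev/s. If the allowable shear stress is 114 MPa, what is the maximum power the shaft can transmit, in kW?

J = π(d_o⁴ − d_i⁴)/32 = π(0.0874⁴ − 0.0576⁴)/32 = 4.648×10^-6 m⁴.
T_max = τ_allow·J/r = 1.14×10^8 × 4.648×10^-6 / 0.0437 = 12120 N·m.
ω = 2π·0.688 = 4.323 rad/s, so P_max = T_max·ω = 5.241×10^4 W.

52.4 kW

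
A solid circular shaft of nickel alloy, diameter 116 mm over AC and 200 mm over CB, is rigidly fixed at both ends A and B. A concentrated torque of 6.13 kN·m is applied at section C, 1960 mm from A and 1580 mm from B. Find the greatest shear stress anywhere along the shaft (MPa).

Compatibility: T_A·a/J_AC = T_B·b/J_CB with T_A + T_B = T₀.
J_AC = 1.78×10^-5 m⁴, J_CB = 1.57×10^-4 m⁴, so T_A = T₀·(J_AC/a)/((J_AC/a)+(J_CB/b)) = 512.5 N·m, T_B = 5618 N·m.
τ in each portion: τ_AC = 1.67×10^6 Pa, τ_CB = 3.58×10^6 Pa; maximum is in CB.
τ_max = T_CB·r/J = 5618·0.100/1.57×10^-4 = 3.576×10^6 Pa.

3.58 MPa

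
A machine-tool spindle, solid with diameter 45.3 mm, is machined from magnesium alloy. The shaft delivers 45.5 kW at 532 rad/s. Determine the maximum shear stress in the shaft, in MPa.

4.69 MPa

ω = 532 rad/s, so T = P/ω = 45.5×10³ / 532.0 = 85.53 N·m.
J = πd⁴/32 = π(0.0453)⁴/32 = 4.134×10^-7 m⁴.
τ_max = T·r/J = 85.53 × 0.0226 / 4.134×10^-7 = 4.686×10^6 Pa.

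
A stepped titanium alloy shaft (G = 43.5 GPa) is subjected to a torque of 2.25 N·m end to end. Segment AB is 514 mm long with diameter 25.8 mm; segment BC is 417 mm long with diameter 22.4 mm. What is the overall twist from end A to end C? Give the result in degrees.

J_AB = π(0.0258)⁴/32 = 4.35×10^-8 m⁴; J_BC = π(0.0224)⁴/32 = 2.47×10^-8 m⁴.
θ = (T/G)·Σ L_i/J_i = (2.250/43.5×10⁹)·(0.514/4.35×10^-8 + 0.417/2.47×10^-8) = 1.484×10^-3 rad.

0.0850°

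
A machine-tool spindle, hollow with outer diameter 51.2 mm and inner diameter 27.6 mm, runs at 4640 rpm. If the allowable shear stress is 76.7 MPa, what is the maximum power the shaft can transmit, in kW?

J = π(d_o⁴ − d_i⁴)/32 = π(0.0512⁴ − 0.0276⁴)/32 = 6.177×10^-7 m⁴.
T_max = τ_allow·J/r = 7.67×10^7 × 6.177×10^-7 / 0.0256 = 1851 N·m.
ω = 2π·4640/60 = 485.9 rad/s, so P_max = T_max·ω = 8.992×10^5 W.

899 kW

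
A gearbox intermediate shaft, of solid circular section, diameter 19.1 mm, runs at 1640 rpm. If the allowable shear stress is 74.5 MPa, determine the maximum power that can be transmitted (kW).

17.5 kW

J = πd⁴/32 = π(0.0191)⁴/32 = 1.307×10^-8 m⁴.
T_max = τ_allow·J/r = 7.45×10^7 × 1.307×10^-8 / 0.00955 = 101.9 N·m.
ω = 2π·1640/60 = 171.7 rad/s, so P_max = T_max·ω = 1.750×10^4 W.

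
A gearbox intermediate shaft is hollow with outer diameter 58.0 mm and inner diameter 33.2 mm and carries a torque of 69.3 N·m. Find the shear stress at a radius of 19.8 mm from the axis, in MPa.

J = π(d_o⁴ − d_i⁴)/32 = π(0.0580⁴ − 0.0332⁴)/32 = 9.917×10^-7 m⁴.
Shear stress varies linearly with radius: τ = T·r/J = 69.30 × 0.0198 / 9.917×10^-7 = 1.384×10^6 Pa.

1.38 MPa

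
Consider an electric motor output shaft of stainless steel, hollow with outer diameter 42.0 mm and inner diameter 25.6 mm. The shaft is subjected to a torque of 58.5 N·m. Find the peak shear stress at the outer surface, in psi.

677 psi

J = π(d_o⁴ − d_i⁴)/32 = π(0.0420⁴ − 0.0256⁴)/32 = 2.633×10^-7 m⁴.
τ_max = T·r/J = 58.50 × 0.0210 / 2.633×10^-7 = 4.665×10^6 Pa.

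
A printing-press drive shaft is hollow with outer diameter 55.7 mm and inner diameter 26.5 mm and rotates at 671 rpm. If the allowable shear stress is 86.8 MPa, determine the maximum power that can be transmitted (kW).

J = π(d_o⁴ − d_i⁴)/32 = π(0.0557⁴ − 0.0265⁴)/32 = 8.966×10^-7 m⁴.
T_max = τ_allow·J/r = 8.68×10^7 × 8.966×10^-7 / 0.0278 = 2794 N·m.
ω = 2π·671/60 = 70.27 rad/s, so P_max = T_max·ω = 1.963×10^5 W.

196 kW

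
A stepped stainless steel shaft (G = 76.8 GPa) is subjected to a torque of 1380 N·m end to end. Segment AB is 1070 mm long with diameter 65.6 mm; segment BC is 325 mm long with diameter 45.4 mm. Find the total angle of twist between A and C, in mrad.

J_AB = π(0.0656)⁴/32 = 1.82×10^-6 m⁴; J_BC = π(0.0454)⁴/32 = 4.17×10^-7 m⁴.
θ = (T/G)·Σ L_i/J_i = (1380/76.8×10⁹)·(1.07/1.82×10^-6 + 0.325/4.17×10^-7) = 0.02458 rad.

24.6 mrad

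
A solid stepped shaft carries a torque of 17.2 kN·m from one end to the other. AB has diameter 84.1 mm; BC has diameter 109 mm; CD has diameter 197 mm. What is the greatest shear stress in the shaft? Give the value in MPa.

Under the same torque, τ_max = 16T/(πd³) is largest where d is smallest — segment AB (d = 84.1 mm).
τ_max = 16·17200/(π·(0.0841)³) = 1.473×10^8 Pa.

147 MPa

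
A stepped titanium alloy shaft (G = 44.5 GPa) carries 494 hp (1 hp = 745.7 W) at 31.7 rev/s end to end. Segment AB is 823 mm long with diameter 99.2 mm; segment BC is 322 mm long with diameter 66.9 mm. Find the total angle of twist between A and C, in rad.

ω = 2π·31.7 = 199.2 rad/s, so T = P/ω = 494×745.7 / 199.2 = 1849 N·m.
J_AB = π(0.0992)⁴/32 = 9.51×10^-6 m⁴; J_BC = π(0.0669)⁴/32 = 1.97×10^-6 m⁴.
θ = (T/G)·Σ L_i/J_i = (1849/44.5×10⁹)·(0.823/9.51×10^-6 + 0.322/1.97×10^-6) = 0.01040 rad.

0.0104 rad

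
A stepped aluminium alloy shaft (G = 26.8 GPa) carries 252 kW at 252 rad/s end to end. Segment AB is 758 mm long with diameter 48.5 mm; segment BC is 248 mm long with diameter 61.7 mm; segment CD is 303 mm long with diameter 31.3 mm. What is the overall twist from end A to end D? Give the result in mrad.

179 mrad

ω = 252 rad/s, so T = P/ω = 252×10³ / 252.0 = 1000 N·m.
J_AB = π(0.0485)⁴/32 = 5.43×10^-7 m⁴; J_BC = π(0.0617)⁴/32 = 1.42×10^-6 m⁴; J_CD = π(0.0313)⁴/32 = 9.42×10^-8 m⁴.
θ = (T/G)·Σ L_i/J_i = (1000/26.8×10⁹)·(0.758/5.43×10^-7 + 0.248/1.42×10^-6 + 0.303/9.42×10^-8) = 0.1786 rad.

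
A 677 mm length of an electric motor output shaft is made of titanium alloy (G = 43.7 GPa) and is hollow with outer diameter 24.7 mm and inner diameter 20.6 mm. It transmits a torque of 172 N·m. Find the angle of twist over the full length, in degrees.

8.09°

J = π(d_o⁴ − d_i⁴)/32 = π(0.0247⁴ − 0.0206⁴)/32 = 1.886×10^-8 m⁴.
θ = T·L/(G·J) = 172.0 × 0.677 / (43.7×10⁹ × 1.886×10^-8) = 0.1413 rad.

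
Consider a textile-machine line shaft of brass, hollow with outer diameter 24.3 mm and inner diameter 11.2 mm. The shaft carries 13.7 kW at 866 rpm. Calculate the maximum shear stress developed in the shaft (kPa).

ω = 2π·866/60 = 90.69 rad/s, so T = P/ω = 13.7×10³ / 90.69 = 151.1 N·m.
J = π(d_o⁴ − d_i⁴)/32 = π(0.0243⁴ − 0.0112⁴)/32 = 3.269×10^-8 m⁴.
τ_max = T·r/J = 151.1 × 0.0122 / 3.269×10^-8 = 5.615×10^7 Pa.

56200 kPa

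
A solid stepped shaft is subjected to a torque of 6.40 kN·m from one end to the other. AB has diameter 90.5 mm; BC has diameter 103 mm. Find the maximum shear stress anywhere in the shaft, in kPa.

44000 kPa

Under the same torque, τ_max = 16T/(πd³) is largest where d is smallest — segment AB (d = 90.5 mm).
τ_max = 16·6400/(π·(0.0905)³) = 4.397×10^7 Pa.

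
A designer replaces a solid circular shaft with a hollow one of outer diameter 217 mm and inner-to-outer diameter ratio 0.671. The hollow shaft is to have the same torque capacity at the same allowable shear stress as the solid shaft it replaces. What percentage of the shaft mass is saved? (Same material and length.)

Equal τ_max and T ⇒ the solid shaft needs d_s³ = d_o³(1−k⁴), so d_s = 217·(1−0.671⁴)^(1/3) = 201.2 mm.
Area ratio A_h/A_s = d_o²(1−k²)/d_s² = (1−k²)/(1−k⁴)^(2/3) = 0.6394.
Mass saving = 1 − 0.6394 = 36.1 %.

36.1 %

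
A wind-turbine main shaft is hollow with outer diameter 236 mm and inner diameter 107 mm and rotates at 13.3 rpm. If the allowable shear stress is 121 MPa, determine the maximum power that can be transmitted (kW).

J = π(d_o⁴ − d_i⁴)/32 = π(0.236⁴ − 0.107⁴)/32 = 2.917×10^-4 m⁴.
T_max = τ_allow·J/r = 1.21×10^8 × 2.917×10^-4 / 0.118 = 299100 N·m.
ω = 2π·13.3/60 = 1.393 rad/s, so P_max = T_max·ω = 4.166×10^5 W.

417 kW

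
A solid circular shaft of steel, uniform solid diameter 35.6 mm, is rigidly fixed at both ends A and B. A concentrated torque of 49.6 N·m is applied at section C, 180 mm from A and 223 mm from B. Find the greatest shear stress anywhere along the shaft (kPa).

With uniform GJ and both ends fixed, compatibility θ_AC = θ_CB gives T_A·a = T_B·b, together with T_A + T_B = T₀.
T_A = T₀·b/(a+b) = 49.60·223/403.0 = 27.45 N·m; T_B = 22.15 N·m.
τ in each portion: τ_AC = 3.10×10^6 Pa, τ_CB = 2.50×10^6 Pa; maximum is in AC.
τ_max = T_AC·r/J = 27.45·0.0178/1.58×10^-7 = 3.098×10^6 Pa.

3100 kPa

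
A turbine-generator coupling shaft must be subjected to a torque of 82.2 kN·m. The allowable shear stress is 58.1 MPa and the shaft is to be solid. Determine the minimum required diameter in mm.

193 mm

For a solid shaft τ_max = 16T/(πd³), so d = (16T/(π τ_allow))^(1/3) = (16·82200/(π·5.81×10^7))^(1/3) = 0.1931 m.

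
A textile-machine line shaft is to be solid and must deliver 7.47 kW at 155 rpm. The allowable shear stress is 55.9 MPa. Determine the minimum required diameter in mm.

ω = 2π·155/60 = 16.23 rad/s, so T = P/ω = 7.47×10³ / 16.23 = 460.2 N·m.
For a solid shaft τ_max = 16T/(πd³), so d = (16T/(π τ_allow))^(1/3) = (16·460.2/(π·5.59×10^7))^(1/3) = 0.03474 m.

34.7 mm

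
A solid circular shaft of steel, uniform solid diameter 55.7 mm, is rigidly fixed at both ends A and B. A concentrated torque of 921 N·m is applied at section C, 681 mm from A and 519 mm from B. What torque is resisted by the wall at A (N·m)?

With uniform GJ and both ends fixed, compatibility θ_AC = θ_CB gives T_A·a = T_B·b, together with T_A + T_B = T₀.
T_A = T₀·b/(a+b) = 921.0·519/1200 = 398.3 N·m; T_B = 522.7 N·m.

398 N·m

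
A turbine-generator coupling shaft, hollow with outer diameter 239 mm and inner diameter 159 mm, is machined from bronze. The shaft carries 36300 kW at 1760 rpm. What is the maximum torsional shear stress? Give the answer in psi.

13300 psi

ω = 2π·1760/60 = 184.3 rad/s, so T = P/ω = 36300×10³ / 184.3 = 197000 N·m.
J = π(d_o⁴ − d_i⁴)/32 = π(0.239⁴ − 0.159⁴)/32 = 2.576×10^-4 m⁴.
τ_max = T·r/J = 197000 × 0.119 / 2.576×10^-4 = 9.137×10^7 Pa.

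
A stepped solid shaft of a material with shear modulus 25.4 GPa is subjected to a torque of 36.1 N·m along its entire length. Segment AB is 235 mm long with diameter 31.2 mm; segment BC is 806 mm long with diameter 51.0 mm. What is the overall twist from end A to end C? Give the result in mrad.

5.31 mrad

J_AB = π(0.0312)⁴/32 = 9.30×10^-8 m⁴; J_BC = π(0.0510)⁴/32 = 6.64×10^-7 m⁴.
θ = (T/G)·Σ L_i/J_i = (36.10/25.4×10⁹)·(0.235/9.30×10^-8 + 0.806/6.64×10^-7) = 5.315×10^-3 rad.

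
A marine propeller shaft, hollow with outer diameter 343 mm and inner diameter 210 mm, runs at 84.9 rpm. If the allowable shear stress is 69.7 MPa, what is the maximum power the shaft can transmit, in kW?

J = π(d_o⁴ − d_i⁴)/32 = π(0.343⁴ − 0.210⁴)/32 = 1.168×10^-3 m⁴.
T_max = τ_allow·J/r = 6.97×10^7 × 1.168×10^-3 / 0.172 = 474700 N·m.
ω = 2π·84.9/60 = 8.891 rad/s, so P_max = T_max·ω = 4.220×10^6 W.

4220 kW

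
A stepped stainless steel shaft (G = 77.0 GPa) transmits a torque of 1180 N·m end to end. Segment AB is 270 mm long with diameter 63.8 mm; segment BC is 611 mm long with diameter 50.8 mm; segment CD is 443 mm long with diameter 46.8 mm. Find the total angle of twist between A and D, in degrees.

1.79°

J_AB = π(0.0638)⁴/32 = 1.63×10^-6 m⁴; J_BC = π(0.0508)⁴/32 = 6.54×10^-7 m⁴; J_CD = π(0.0468)⁴/32 = 4.71×10^-7 m⁴.
θ = (T/G)·Σ L_i/J_i = (1180/77.0×10⁹)·(0.270/1.63×10^-6 + 0.611/6.54×10^-7 + 0.443/4.71×10^-7) = 0.03128 rad.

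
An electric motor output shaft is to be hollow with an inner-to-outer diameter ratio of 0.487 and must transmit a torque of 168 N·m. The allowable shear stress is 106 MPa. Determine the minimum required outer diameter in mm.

For a hollow shaft with d_i/d_o = 0.487: τ_max = 16T/(π d_o³ (1−k⁴)), so d_o = [16T/(π τ_allow (1−k⁴))]^(1/3) = [16·168.0/(π·1.06×10^8·0.9438)]^(1/3) = 0.02045 m.

20.5 mm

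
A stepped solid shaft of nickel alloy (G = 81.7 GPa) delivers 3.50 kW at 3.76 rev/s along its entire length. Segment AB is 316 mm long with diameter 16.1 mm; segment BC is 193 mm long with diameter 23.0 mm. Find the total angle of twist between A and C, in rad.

ω = 2π·3.76 = 23.62 rad/s, so T = P/ω = 3.50×10³ / 23.62 = 148.1 N·m.
J_AB = π(0.0161)⁴/32 = 6.60×10^-9 m⁴; J_BC = π(0.0230)⁴/32 = 2.75×10^-8 m⁴.
θ = (T/G)·Σ L_i/J_i = (148.1/81.7×10⁹)·(0.316/6.60×10^-9 + 0.193/2.75×10^-8) = 0.09961 rad.

0.0996 rad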